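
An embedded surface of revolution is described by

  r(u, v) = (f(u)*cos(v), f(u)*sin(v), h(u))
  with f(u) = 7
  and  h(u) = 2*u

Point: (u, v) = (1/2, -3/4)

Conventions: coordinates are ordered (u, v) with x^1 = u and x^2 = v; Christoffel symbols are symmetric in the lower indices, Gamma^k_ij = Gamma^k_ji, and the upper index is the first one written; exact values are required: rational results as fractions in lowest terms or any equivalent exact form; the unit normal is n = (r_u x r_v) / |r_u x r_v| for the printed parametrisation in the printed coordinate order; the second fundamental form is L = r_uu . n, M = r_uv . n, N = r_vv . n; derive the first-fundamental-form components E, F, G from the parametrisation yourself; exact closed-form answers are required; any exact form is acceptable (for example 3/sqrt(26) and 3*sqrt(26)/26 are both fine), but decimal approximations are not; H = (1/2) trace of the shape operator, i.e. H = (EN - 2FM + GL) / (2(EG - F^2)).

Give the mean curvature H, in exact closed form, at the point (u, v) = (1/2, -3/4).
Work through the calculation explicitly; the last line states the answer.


f = 7, f' = 0, f'' = 0, h' = 2, h'' = 0
E = 4, F = 0, G = 49; answer radicand W^2 = 4
unnormalised second-form numerators: l = 0, m = 0, n = 14; L = l/sqrt(4), and similarly M = m/sqrt(W^2), N = n/sqrt(W^2)
H = (E*n - 2*F*m + G*l) / (2*(EG - F^2)*sqrt(W^2)); E*n - 2*F*m + G*l = 56, EG - F^2 = 196, so H = (1/7)/sqrt(4)

Answer: H = 1/14


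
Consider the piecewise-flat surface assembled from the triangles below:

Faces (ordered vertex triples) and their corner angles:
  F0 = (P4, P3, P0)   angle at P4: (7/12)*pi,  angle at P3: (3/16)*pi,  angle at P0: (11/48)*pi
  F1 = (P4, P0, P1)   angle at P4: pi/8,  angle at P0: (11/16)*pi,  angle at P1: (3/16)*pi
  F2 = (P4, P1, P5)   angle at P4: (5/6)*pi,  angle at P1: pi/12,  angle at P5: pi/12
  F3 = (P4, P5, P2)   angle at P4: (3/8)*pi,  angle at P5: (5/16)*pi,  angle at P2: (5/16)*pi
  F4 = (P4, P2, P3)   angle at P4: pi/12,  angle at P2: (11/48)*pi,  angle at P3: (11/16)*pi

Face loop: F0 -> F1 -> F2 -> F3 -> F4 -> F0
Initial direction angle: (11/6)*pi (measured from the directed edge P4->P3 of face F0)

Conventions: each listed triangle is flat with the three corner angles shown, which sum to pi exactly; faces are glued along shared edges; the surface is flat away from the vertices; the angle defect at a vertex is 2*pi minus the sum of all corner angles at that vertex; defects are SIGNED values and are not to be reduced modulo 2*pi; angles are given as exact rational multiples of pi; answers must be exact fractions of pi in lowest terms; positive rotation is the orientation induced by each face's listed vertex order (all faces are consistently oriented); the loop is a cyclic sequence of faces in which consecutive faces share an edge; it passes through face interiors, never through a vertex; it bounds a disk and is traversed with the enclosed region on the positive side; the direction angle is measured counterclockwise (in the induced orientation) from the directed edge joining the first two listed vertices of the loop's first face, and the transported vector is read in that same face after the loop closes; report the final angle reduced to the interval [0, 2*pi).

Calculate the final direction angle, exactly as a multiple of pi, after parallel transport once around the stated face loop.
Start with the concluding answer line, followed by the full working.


Answer: final direction angle = (11/6)*pi

enclosed vertex P4: corner angles sum to 2*pi, defect = 2*pi - 2*pi = 0
by Gauss-Bonnet the loop rotates the vector by the enclosed defect sum (positive orientation, mod 2*pi)
final angle = (11/6)*pi + 0 = (11/6)*pi (mod 2*pi)


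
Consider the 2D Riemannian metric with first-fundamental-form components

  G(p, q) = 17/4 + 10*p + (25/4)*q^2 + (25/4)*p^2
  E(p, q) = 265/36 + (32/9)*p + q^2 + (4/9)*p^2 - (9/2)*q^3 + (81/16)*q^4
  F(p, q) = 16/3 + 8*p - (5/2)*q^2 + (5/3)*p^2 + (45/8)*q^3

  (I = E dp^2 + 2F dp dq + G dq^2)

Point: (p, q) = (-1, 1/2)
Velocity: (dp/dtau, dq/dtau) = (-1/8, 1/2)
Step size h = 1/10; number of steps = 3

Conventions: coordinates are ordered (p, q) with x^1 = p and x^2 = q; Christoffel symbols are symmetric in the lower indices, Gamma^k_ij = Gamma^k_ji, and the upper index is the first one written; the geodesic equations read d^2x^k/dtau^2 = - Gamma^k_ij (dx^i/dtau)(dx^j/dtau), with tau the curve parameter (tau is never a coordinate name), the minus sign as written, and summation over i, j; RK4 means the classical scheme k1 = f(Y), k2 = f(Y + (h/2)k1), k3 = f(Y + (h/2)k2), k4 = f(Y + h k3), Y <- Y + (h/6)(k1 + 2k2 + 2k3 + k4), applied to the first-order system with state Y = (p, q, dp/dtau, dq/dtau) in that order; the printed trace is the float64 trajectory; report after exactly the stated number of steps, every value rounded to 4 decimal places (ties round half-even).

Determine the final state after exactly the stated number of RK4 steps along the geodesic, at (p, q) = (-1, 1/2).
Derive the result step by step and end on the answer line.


f(Y) = (dp/dtau, dq/dtau, -Gamma^p_ij Y'^i Y'^j, -Gamma^q_ij Y'^i Y'^j) with the Gammas evaluated at the stage position; h = 0.100000; intermediate values shown to 6 dp
step 0: p = -1.0000, q = 0.5000, dp/dtau = -0.1250, dq/dtau = 0.5000
step 1:
  k1: at (p, q) = (-1.000000, 0.500000), (dp/dtau, dq/dtau) = (-0.125000, 0.500000); Gamma_ppp = 0.880895, Gamma_ppq = -0.125092, Gamma_pqq = 1.136308, Gamma_qpp = 2.618481, Gamma_qpq = -0.661973, Gamma_qqq = 2.023047; k1 = (-0.125000, 0.500000, -0.313477, -0.629422)
  k2: at (p, q) = (-1.006250, 0.525000), (dp/dtau, dq/dtau) = (-0.140674, 0.468529); Gamma_ppp = 0.813682, Gamma_ppq = -0.100858, Gamma_pqq = 1.196913, Gamma_qpp = 2.346152, Gamma_qpq = -0.616593, Gamma_qqq = 1.949278; k2 = (-0.140674, 0.468529, -0.292143, -0.555612)
  k3: at (p, q) = (-1.007034, 0.523426), (dp/dtau, dq/dtau) = (-0.139607, 0.472219); Gamma_ppp = 0.820987, Gamma_ppq = -0.104061, Gamma_pqq = 1.198747, Gamma_qpp = 2.360770, Gamma_qpq = -0.622697, Gamma_qqq = 1.956517; k3 = (-0.139607, 0.472219, -0.297032, -0.564401)
  k4: at (p, q) = (-1.013961, 0.547222), (dp/dtau, dq/dtau) = (-0.154703, 0.443560); Gamma_ppp = 0.761726, Gamma_ppq = -0.079564, Gamma_pqq = 1.262257, Gamma_qpp = 2.124146, Gamma_qpq = -0.584876, Gamma_qqq = 1.887988; k4 = (-0.154703, 0.443560, -0.277493, -0.502559)
  Y <- Y + (h/6)(k1 + 2k2 + 2k3 + k4): p = -1.0140, q = 0.5471, dp/dtau = -0.1545, dq/dtau = 0.4438
step 2:
  k1: at (p, q) = (-1.014004, 0.547084), (dp/dtau, dq/dtau) = (-0.154489, 0.443800); Gamma_ppp = 0.762263, Gamma_ppq = -0.079817, Gamma_pqq = 1.262287, Gamma_qpp = 2.125332, Gamma_qpq = -0.585301, Gamma_qqq = 1.888562; k1 = (-0.154489, 0.443800, -0.277755, -0.502952)
  k2: at (p, q) = (-1.021729, 0.569274), (dp/dtau, dq/dtau) = (-0.168376, 0.418652); Gamma_ppp = 0.711828, Gamma_ppq = -0.055765, Gamma_pqq = 1.328394, Gamma_qpp = 1.922771, Gamma_qpq = -0.555417, Gamma_qqq = 1.826645; k2 = (-0.168376, 0.418652, -0.260870, -0.452971)
  k3: at (p, q) = (-1.022423, 0.568017), (dp/dtau, dq/dtau) = (-0.167532, 0.421151); Gamma_ppp = 0.717098, Gamma_ppq = -0.058478, Gamma_pqq = 1.329983, Gamma_qpp = 1.932230, Gamma_qpq = -0.559680, Gamma_qqq = 1.832448; k3 = (-0.167532, 0.421151, -0.264276, -0.458228)
  k4: at (p, q) = (-1.030758, 0.589199), (dp/dtau, dq/dtau) = (-0.180916, 0.397977); Gamma_ppp = 0.671981, Gamma_ppq = -0.033867, Gamma_pqq = 1.398054, Gamma_qpp = 1.752809, Gamma_qpq = -0.534539, Gamma_qqq = 1.774304; k4 = (-0.180916, 0.397977, -0.248303, -0.415369)
  Y <- Y + (h/6)(k1 + 2k2 + 2k3 + k4): p = -1.0308, q = 0.5891, dp/dtau = -0.1808, dq/dtau = 0.3981
step 3:
  k1: at (p, q) = (-1.030791, 0.589107), (dp/dtau, dq/dtau) = (-0.180761, 0.398121); Gamma_ppp = 0.672311, Gamma_ppq = -0.034052, Gamma_pqq = 1.398085, Gamma_qpp = 1.753464, Gamma_qpq = -0.534792, Gamma_qqq = 1.774694; k1 = (-0.180761, 0.398121, -0.248466, -0.415556)
  k2: at (p, q) = (-1.039830, 0.609013), (dp/dtau, dq/dtau) = (-0.193184, 0.377343); Gamma_ppp = 0.633154, Gamma_ppq = -0.009488, Gamma_pqq = 1.467923, Gamma_qpp = 1.596249, Gamma_qpq = -0.514723, Gamma_qqq = 1.721283; k2 = (-0.193184, 0.377343, -0.234027, -0.379706)
  k3: at (p, q) = (-1.040451, 0.607975), (dp/dtau, dq/dtau) = (-0.192463, 0.379136); Gamma_ppp = 0.637109, Gamma_ppq = -0.011873, Gamma_pqq = 1.469354, Gamma_qpp = 1.602750, Gamma_qpq = -0.517827, Gamma_qqq = 1.726120; k3 = (-0.192463, 0.379136, -0.236543, -0.383059)
  k4: at (p, q) = (-1.050038, 0.627021), (dp/dtau, dq/dtau) = (-0.204415, 0.359815); Gamma_ppp = 0.601717, Gamma_ppq = 0.013308, Gamma_pqq = 1.540471, Gamma_qpp = 1.461421, Gamma_qpq = -0.500893, Gamma_qqq = 1.675503; k4 = (-0.204415, 0.359815, -0.222626, -0.351672)
  Y <- Y + (h/6)(k1 + 2k2 + 2k3 + k4): p = -1.0501, q = 0.6270, dp/dtau = -0.2043, dq/dtau = 0.3599

Answer: p = -1.0501, q = 0.6270, dp/dtau = -0.2043, dq/dtau = 0.3599


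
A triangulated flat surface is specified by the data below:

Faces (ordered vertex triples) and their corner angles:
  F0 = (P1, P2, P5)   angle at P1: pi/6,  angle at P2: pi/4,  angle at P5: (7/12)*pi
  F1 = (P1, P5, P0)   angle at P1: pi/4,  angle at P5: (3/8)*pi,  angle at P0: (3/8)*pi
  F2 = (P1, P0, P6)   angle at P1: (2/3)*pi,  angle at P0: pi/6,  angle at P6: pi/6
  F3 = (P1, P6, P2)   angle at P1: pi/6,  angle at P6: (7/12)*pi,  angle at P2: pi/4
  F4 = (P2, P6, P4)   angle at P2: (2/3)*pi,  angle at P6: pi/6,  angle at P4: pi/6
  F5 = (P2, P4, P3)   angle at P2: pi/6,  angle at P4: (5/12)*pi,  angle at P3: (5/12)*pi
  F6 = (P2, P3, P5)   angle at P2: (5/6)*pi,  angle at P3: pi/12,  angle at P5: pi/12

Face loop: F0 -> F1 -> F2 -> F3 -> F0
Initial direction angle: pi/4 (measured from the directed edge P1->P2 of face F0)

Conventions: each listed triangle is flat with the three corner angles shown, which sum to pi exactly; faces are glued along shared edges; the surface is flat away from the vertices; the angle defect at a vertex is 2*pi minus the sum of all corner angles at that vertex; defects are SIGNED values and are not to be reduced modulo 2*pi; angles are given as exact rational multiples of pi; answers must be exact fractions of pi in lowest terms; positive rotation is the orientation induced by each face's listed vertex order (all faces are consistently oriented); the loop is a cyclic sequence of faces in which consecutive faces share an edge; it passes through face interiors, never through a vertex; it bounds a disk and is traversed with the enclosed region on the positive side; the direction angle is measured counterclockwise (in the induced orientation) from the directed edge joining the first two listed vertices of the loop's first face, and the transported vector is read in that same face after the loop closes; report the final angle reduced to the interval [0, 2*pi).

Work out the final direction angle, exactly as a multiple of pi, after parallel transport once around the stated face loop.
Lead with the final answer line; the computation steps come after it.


Answer: final direction angle = pi

enclosed vertex P1: corner angles sum to (5/4)*pi, defect = 2*pi - (5/4)*pi = (3/4)*pi
final direction = starting direction + enclosed defect total, reduced mod 2*pi (induced orientation)
final angle = pi/4 + (3/4)*pi = pi (mod 2*pi)


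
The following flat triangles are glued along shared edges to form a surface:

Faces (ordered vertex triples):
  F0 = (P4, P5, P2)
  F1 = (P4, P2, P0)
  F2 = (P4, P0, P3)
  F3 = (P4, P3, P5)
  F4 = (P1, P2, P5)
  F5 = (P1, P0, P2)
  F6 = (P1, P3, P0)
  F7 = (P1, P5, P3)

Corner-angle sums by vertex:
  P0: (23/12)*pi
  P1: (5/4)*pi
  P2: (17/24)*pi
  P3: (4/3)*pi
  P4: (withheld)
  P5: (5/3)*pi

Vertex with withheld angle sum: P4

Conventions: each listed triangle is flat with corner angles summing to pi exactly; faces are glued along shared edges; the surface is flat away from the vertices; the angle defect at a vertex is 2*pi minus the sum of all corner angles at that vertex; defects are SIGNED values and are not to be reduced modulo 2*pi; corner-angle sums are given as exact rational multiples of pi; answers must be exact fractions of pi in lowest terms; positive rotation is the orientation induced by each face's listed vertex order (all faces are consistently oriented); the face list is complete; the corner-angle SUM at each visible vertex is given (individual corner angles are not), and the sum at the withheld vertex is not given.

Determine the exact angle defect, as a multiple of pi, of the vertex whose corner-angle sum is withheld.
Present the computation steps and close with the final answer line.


V = 6, E = 12, F = 8; chi = V - E + F = 2
Gauss-Bonnet: total defect = 2*pi*chi = 4*pi; visible defects sum to (25/8)*pi

Answer: defect(P4) = (7/8)*pi


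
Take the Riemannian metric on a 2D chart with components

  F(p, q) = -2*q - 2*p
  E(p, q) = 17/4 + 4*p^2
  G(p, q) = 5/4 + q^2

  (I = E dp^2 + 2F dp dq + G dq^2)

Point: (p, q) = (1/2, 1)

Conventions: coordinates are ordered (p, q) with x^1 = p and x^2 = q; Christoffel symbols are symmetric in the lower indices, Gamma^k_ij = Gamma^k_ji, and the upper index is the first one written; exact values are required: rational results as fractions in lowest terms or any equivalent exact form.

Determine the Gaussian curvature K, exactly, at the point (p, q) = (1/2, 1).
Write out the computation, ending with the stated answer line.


E = 21/4, F = -3, G = 9/4, EG - F^2 = 45/16 at the point
E_p = 4, E_q = 0, F_p = -2, F_q = -2, G_p = 0, G_q = 2
E_qq = 0, F_pq = 0, G_pp = 0
Apply the Brioschi formula K = (det M1 - det M2)/(EG - F^2)^2 over the derivative matrices of E, F, G.
M1 = [[-E_qq/2 + F_pq - G_pp/2, E_p/2, F_p - E_q/2], [F_q - G_p/2, E, F], [G_q/2, F, G]] = [[0, 2, -2], [-2, 21/4, -3], [1, -3, 9/4]]; det M1 = 3/2
M2 = [[0, E_q/2, G_p/2], [E_q/2, E, F], [G_p/2, F, G]] = [[0, 0, 0], [0, 21/4, -3], [0, -3, 9/4]]; det M2 = 0
det M1 - det M2 = 3/2; K = 3/2 / (45/16)^2 = 128/675

Answer: K = 128/675


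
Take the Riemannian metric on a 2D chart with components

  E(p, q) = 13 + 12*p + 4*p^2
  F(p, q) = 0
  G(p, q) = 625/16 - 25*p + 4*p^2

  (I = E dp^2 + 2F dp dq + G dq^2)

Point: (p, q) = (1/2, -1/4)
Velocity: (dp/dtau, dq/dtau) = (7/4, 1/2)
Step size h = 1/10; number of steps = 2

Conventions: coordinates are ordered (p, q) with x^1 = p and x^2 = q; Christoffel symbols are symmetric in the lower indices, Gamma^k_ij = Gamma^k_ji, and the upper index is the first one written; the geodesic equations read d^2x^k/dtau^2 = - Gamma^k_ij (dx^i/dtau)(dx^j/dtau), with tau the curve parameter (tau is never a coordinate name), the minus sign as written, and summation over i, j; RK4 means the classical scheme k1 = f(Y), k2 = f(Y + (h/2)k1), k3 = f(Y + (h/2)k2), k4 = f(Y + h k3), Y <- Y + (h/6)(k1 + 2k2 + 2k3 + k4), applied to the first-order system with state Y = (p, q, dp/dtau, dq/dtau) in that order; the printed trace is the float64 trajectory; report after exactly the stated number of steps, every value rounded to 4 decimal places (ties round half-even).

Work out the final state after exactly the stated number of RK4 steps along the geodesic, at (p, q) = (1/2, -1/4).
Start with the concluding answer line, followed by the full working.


Answer: p = 0.8257, q = -0.1355, dp/dtau = 1.5191, dq/dtau = 0.6517

f(Y) = (dp/dtau, dq/dtau, -Gamma^p_ij Y'^i Y'^j, -Gamma^q_ij Y'^i Y'^j) with the Gammas evaluated at the stage position; h = 0.100000; intermediate values shown to 6 dp
step 0: p = 0.5000, q = -0.2500, dp/dtau = 1.7500, dq/dtau = 0.5000
step 1:
  k1: at (p, q) = (0.500000, -0.250000), (dp/dtau, dq/dtau) = (1.750000, 0.500000); Gamma_ppp = 0.400000, Gamma_ppq = 0.000000, Gamma_pqq = 0.525000, Gamma_qpp = 0.000000, Gamma_qpq = -0.380952, Gamma_qqq = 0.000000; k1 = (1.750000, 0.500000, -1.356250, 0.666667)
  k2: at (p, q) = (0.587500, -0.225000), (dp/dtau, dq/dtau) = (1.682187, 0.533333); Gamma_ppp = 0.389629, Gamma_ppq = 0.000000, Gamma_pqq = 0.473621, Gamma_qpp = 0.000000, Gamma_qpq = -0.394089, Gamma_qqq = 0.000000; k2 = (1.682187, 0.533333, -1.237274, 0.707126)
  k3: at (p, q) = (0.584109, -0.223333), (dp/dtau, dq/dtau) = (1.688136, 0.535356); Gamma_ppp = 0.390026, Gamma_ppq = 0.000000, Gamma_pqq = 0.475509, Gamma_qpp = 0.000000, Gamma_qpq = -0.393563, Gamma_qqq = 0.000000; k3 = (1.688136, 0.535356, -1.247782, 0.711368)
  k4: at (p, q) = (0.668814, -0.196464), (dp/dtau, dq/dtau) = (1.625222, 0.571137); Gamma_ppp = 0.380243, Gamma_ppq = 0.000000, Gamma_pqq = 0.430626, Gamma_qpp = 0.000000, Gamma_qpq = -0.407135, Gamma_qqq = 0.000000; k4 = (1.625222, 0.571137, -1.144823, 0.755825)
  Y <- Y + (h/6)(k1 + 2k2 + 2k3 + k4): p = 0.6686, q = -0.1965, dp/dtau = 1.6255, dq/dtau = 0.5710
step 2:
  k1: at (p, q) = (0.668598, -0.196525), (dp/dtau, dq/dtau) = (1.625480, 0.570991); Gamma_ppp = 0.380268, Gamma_ppq = 0.000000, Gamma_pqq = 0.430735, Gamma_qpp = 0.000000, Gamma_qpq = -0.407099, Gamma_qqq = 0.000000; k1 = (1.625480, 0.570991, -1.145171, 0.755687)
  k2: at (p, q) = (0.749872, -0.167975), (dp/dtau, dq/dtau) = (1.568222, 0.608776); Gamma_ppp = 0.371148, Gamma_ppq = 0.000000, Gamma_pqq = 0.391811, Gamma_qpp = 0.000000, Gamma_qpq = -0.421030, Gamma_qqq = 0.000000; k2 = (1.568222, 0.608776, -1.057980, 0.803910)
  k3: at (p, q) = (0.747009, -0.166086), (dp/dtau, dq/dtau) = (1.572581, 0.611187); Gamma_ppp = 0.371465, Gamma_ppq = 0.000000, Gamma_pqq = 0.393118, Gamma_qpp = 0.000000, Gamma_qpq = -0.420523, Gamma_qqq = 0.000000; k3 = (1.572581, 0.611187, -1.065486, 0.808364)
  k4: at (p, q) = (0.825856, -0.135406), (dp/dtau, dq/dtau) = (1.518932, 0.651828); Gamma_ppp = 0.362870, Gamma_ppq = 0.000000, Gamma_pqq = 0.358703, Gamma_qpp = 0.000000, Gamma_qpq = -0.434944, Gamma_qqq = 0.000000; k4 = (1.518932, 0.651828, -0.989603, 0.861261)
  Y <- Y + (h/6)(k1 + 2k2 + 2k3 + k4): p = 0.8257, q = -0.1355, dp/dtau = 1.5191, dq/dtau = 0.6517


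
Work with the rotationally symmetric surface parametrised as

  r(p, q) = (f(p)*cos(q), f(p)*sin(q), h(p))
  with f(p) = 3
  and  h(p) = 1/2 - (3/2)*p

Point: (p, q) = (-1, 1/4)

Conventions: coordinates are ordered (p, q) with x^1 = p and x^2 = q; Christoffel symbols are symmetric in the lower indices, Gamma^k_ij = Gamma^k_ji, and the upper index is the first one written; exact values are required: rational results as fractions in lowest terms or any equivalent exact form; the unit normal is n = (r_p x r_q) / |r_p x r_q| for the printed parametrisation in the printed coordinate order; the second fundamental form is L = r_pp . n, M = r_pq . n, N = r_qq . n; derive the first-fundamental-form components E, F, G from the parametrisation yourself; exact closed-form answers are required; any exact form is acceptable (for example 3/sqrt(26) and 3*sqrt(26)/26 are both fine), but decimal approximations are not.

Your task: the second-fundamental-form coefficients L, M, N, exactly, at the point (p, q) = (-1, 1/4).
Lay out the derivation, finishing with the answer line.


f = 3, f' = 0, f'' = 0, h' = -3/2, h'' = 0
E = 9/4, F = 0, G = 9; answer radicand W^2 = 9/4
unnormalised second-form numerators: l = 0, m = 0, n = -9/2; L = l/sqrt(9/4), and similarly M = m/sqrt(W^2), N = n/sqrt(W^2)

Answer: L = 0, M = 0, N = -3


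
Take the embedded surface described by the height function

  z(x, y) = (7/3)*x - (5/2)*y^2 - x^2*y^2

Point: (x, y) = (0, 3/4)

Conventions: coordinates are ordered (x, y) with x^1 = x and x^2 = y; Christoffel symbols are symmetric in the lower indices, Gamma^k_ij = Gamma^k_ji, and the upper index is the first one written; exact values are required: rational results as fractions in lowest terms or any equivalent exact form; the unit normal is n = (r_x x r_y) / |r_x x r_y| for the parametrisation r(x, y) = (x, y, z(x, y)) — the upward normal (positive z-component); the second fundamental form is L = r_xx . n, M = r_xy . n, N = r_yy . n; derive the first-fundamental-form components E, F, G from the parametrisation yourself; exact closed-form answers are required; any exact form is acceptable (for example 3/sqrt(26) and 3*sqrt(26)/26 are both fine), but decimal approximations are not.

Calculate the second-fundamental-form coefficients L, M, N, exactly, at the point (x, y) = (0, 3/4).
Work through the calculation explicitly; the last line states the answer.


z_x = 7/3, z_y = -15/4, z_xx = -9/8, z_xy = 0, z_yy = -5
E = 58/9, F = -35/4, G = 241/16; answer radicand W^2 = 2953/144
unnormalised second-form numerators: l = -9/8, m = 0, n = -5; L = l/sqrt(2953/144), and similarly M = m/sqrt(W^2), N = n/sqrt(W^2)

Answer: L = -27*sqrt(2953)/5906, M = 0, N = -60*sqrt(2953)/2953


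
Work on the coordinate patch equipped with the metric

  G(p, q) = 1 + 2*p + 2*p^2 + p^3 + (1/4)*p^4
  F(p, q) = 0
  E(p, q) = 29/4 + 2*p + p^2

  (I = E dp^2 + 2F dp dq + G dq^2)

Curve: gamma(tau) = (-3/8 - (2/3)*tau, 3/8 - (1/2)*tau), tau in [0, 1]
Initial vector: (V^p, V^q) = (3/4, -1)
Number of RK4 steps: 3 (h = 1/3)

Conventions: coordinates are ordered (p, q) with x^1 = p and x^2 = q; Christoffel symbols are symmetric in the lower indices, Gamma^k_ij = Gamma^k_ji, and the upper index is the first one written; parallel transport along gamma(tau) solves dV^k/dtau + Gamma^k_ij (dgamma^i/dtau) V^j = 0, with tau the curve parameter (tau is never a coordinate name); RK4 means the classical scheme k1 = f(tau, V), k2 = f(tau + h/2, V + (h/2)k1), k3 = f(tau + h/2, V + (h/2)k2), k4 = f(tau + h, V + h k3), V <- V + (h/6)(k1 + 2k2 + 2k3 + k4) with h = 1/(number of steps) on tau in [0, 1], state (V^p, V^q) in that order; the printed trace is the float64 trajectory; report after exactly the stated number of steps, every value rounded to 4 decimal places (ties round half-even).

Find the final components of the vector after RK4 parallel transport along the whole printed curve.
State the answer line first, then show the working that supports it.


Answer: V^p = 0.7877, V^q = -1.1644

gamma'(tau) = (-2/3, -1/2); f(tau, V)^k = -Gamma^k_ij(gamma(tau)) gamma'^i(tau) V^j; h = 1/3; intermediate values shown to 6 dp
curve data and Christoffel symbols at the stage parameters:
  tau = 0.000000: gamma = (-0.375000, 0.375000), gamma' = (-0.666667, -0.500000); Gamma_ppp = 0.094118, Gamma_ppq = 0.000000, Gamma_pqq = -0.065441, Gamma_qpp = 0.000000, Gamma_qpq = 0.898876, Gamma_qqq = 0.000000
  tau = 0.166667: gamma = (-0.486111, 0.291667), gamma' = (-0.666667, -0.500000); Gamma_ppp = 0.078889, Gamma_ppq = 0.000000, Gamma_pqq = -0.049861, Gamma_qpp = 0.000000, Gamma_qpq = 0.813063, Gamma_qqq = 0.000000
  tau = 0.333333: gamma = (-0.597222, 0.208333), gamma' = (-0.666667, -0.500000); Gamma_ppp = 0.062814, Gamma_ppq = 0.000000, Gamma_pqq = -0.036502, Gamma_qpp = 0.000000, Gamma_qpq = 0.693112, Gamma_qqq = 0.000000
  tau = 0.500000: gamma = (-0.708333, 0.125000), gamma' = (-0.666667, -0.500000); Gamma_ppp = 0.046040, Gamma_ppq = 0.000000, Gamma_pqq = -0.024978, Gamma_qpp = 0.000000, Gamma_qpq = 0.537600, Gamma_qqq = 0.000000
  tau = 0.666667: gamma = (-0.819444, 0.041667), gamma' = (-0.666667, -0.500000); Gamma_ppp = 0.028739, Gamma_ppq = 0.000000, Gamma_pqq = -0.014838, Gamma_qpp = 0.000000, Gamma_qpq = 0.349710, Gamma_qqq = 0.000000
  tau = 0.833333: gamma = (-0.930556, -0.041667), gamma' = (-0.666667, -0.500000); Gamma_ppp = 0.011103, Gamma_ppq = 0.000000, Gamma_pqq = -0.005578, Gamma_qpp = 0.000000, Gamma_qpq = 0.138222, Gamma_qqq = 0.000000
  tau = 1.000000: gamma = (-1.041667, -0.125000), gamma' = (-0.666667, -0.500000); Gamma_ppp = -0.006665, Gamma_ppq = 0.000000, Gamma_pqq = 0.003338, Gamma_qpp = 0.000000, Gamma_qpq = -0.083189, Gamma_qqq = 0.000000
step 0: V^p = 0.7500, V^q = -1.0000
step 1: k1 = (0.079779, -0.262172), k2 = (0.066164, -0.255423), k3 = (0.066016, -0.255735), k4 = (0.052135, -0.233921); V <- V + (h/6)(k1 + 2k2 + 2k3 + k4): V^p = 0.7720, V^q = -1.0844
step 2: k1 = (0.052120, -0.233507), k2 = (0.037991, -0.192729), k3 = (0.037834, -0.190926), k4 = (0.023550, -0.130449); V <- V + (h/6)(k1 + 2k2 + 2k3 + k4): V^p = 0.7846, V^q = -1.1472
step 3: k1 = (0.023544, -0.130260), k2 = (0.009097, -0.053214), k3 = (0.009043, -0.052198), k4 = (-0.005444, 0.031826); V <- V + (h/6)(k1 + 2k2 + 2k3 + k4): V^p = 0.7877, V^q = -1.1644


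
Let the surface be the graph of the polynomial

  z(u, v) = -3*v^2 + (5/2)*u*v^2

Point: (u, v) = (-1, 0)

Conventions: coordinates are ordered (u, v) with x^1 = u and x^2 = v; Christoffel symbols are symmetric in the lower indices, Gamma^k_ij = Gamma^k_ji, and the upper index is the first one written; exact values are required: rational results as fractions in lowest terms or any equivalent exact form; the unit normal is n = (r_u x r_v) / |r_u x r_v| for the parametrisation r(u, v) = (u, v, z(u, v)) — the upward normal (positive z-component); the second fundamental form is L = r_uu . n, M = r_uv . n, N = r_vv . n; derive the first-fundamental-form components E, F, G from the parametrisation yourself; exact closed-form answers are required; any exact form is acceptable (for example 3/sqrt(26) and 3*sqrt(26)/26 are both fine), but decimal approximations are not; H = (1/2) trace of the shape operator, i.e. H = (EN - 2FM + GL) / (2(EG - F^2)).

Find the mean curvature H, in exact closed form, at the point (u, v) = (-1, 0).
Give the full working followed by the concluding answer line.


z_u = 0, z_v = 0, z_uu = 0, z_uv = 0, z_vv = -11
E = 1, F = 0, G = 1; answer radicand W^2 = 1
unnormalised second-form numerators: l = 0, m = 0, n = -11; L = l/sqrt(1), and similarly M = m/sqrt(W^2), N = n/sqrt(W^2)
H = (E*n - 2*F*m + G*l) / (2*(EG - F^2)*sqrt(W^2)); E*n - 2*F*m + G*l = -11, EG - F^2 = 1, so H = (-11/2)/sqrt(1)

Answer: H = -11/2


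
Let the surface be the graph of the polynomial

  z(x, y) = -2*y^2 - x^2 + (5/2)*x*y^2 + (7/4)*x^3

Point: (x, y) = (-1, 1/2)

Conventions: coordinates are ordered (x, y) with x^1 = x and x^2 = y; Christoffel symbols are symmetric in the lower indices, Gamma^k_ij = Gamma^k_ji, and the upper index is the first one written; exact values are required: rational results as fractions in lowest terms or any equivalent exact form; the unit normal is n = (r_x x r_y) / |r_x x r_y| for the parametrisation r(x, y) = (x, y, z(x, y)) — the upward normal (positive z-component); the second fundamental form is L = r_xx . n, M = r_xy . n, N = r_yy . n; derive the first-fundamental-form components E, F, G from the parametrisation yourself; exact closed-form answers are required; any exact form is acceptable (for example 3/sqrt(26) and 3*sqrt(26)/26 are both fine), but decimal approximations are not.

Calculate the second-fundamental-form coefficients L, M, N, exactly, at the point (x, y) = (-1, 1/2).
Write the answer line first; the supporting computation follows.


Answer: L = -100/73, M = 20/73, N = -72/73

z_x = 63/8, z_y = -9/2, z_xx = -25/2, z_xy = 5/2, z_yy = -9
E = 4033/64, F = -567/16, G = 85/4; answer radicand W^2 = 5329/64
unnormalised second-form numerators: l = -25/2, m = 5/2, n = -9; L = l/sqrt(5329/64), and similarly M = m/sqrt(W^2), N = n/sqrt(W^2)


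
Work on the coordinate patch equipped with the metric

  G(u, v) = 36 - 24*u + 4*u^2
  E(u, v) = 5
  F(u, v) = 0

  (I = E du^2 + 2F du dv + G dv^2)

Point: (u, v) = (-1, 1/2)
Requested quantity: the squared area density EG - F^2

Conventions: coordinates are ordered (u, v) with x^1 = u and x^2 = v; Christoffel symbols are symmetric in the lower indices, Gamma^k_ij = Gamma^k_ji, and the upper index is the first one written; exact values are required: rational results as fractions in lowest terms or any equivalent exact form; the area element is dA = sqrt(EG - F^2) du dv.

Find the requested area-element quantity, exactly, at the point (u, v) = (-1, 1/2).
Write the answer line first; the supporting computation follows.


Answer: EG - F^2 = 320

E = 5, F = 0, G = 64; EG - F^2 = 320


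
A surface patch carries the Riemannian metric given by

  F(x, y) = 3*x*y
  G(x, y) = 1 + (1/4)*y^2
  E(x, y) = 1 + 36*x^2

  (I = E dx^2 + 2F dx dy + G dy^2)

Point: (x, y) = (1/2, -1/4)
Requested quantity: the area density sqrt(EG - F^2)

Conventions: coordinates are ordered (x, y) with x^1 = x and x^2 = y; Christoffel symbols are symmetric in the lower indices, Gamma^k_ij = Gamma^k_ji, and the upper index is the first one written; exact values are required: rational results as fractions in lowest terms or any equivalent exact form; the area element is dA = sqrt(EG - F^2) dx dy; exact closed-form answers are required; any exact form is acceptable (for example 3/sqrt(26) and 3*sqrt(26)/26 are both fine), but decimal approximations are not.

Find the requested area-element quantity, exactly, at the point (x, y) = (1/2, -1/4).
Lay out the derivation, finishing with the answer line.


E = 10, F = -3/8, G = 65/64; EG - F^2 = 641/64

Answer: sqrt(EG - F^2) = sqrt(641)/8


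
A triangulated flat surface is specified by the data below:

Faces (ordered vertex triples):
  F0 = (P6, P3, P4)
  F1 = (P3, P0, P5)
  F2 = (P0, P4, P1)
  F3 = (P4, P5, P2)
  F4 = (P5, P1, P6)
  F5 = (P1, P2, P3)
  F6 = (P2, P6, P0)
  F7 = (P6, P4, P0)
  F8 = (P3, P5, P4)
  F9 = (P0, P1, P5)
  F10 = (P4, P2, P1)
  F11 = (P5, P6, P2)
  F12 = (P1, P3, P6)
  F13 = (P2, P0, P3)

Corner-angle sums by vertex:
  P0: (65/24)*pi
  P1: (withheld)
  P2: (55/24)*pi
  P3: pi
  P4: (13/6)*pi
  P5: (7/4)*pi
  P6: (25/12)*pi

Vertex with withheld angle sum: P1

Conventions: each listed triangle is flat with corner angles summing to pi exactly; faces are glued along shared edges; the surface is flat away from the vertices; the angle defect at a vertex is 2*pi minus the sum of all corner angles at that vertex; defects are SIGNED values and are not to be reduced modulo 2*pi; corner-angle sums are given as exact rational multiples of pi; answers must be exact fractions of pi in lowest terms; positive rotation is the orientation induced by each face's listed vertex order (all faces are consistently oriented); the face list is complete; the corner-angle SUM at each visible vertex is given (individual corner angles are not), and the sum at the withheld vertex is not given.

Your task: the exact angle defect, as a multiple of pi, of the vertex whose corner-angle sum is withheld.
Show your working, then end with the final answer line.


V = 7, E = 21, F = 14; chi = V - E + F = 0
Gauss-Bonnet: total defect = 2*pi*chi = 0; visible defects sum to 0

Answer: defect(P1) = 0


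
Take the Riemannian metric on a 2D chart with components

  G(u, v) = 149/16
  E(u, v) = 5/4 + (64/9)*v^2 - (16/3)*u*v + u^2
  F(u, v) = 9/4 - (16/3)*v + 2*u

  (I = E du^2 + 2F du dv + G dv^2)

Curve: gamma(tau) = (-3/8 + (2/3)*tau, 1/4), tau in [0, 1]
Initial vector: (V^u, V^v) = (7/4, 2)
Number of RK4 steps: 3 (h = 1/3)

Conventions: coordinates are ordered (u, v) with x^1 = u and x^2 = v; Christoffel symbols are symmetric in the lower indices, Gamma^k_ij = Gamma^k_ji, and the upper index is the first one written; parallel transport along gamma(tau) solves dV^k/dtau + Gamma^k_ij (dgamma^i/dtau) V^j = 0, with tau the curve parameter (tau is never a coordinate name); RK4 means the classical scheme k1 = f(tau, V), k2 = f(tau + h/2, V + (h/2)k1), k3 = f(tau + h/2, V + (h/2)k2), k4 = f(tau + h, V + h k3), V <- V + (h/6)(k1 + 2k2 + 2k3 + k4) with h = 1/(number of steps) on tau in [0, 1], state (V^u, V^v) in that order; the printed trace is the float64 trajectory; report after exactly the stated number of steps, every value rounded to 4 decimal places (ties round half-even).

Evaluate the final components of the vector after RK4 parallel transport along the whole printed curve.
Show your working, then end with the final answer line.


gamma'(tau) = (2/3, 0); f(tau, V)^k = -Gamma^k_ij(gamma(tau)) gamma'^i(tau) V^j; h = 1/3; intermediate values shown to 6 dp
curve data and Christoffel symbols at the stage parameters:
  tau = 0.000000: gamma = (-0.375000, 0.250000), gamma' = (0.666667, 0.000000); Gamma_uuu = -0.440698, Gamma_uuv = 1.191113, Gamma_uvv = -2.286936, Gamma_vuu = -0.075633, Gamma_vuv = -0.021317, Gamma_vvv = 0.040930
  tau = 0.166667: gamma = (-0.263889, 0.250000), gamma' = (0.666667, 0.000000); Gamma_uuu = -0.433610, Gamma_uuv = 1.181830, Gamma_uvv = -2.540053, Gamma_vuu = -0.033595, Gamma_vuv = -0.049353, Gamma_vvv = 0.106072
  tau = 0.333333: gamma = (-0.152778, 0.250000), gamma' = (0.666667, 0.000000); Gamma_uuu = -0.429094, Gamma_uuv = 1.161476, Gamma_uvv = -2.834789, Gamma_vuu = 0.008273, Gamma_vuv = -0.076219, Gamma_vvv = 0.186026
  tau = 0.500000: gamma = (-0.041667, 0.250000), gamma' = (0.666667, 0.000000); Gamma_uuu = -0.428268, Gamma_uuv = 1.126239, Gamma_uvv = -3.179970, Gamma_vuu = 0.050255, Gamma_vuv = -0.100782, Gamma_vvv = 0.284561
  tau = 0.666667: gamma = (0.069444, 0.250000), gamma' = (0.666667, 0.000000); Gamma_uuu = -0.432676, Gamma_uuv = 1.070990, Gamma_uvv = -3.586570, Gamma_vuu = 0.092791, Gamma_vuv = -0.121395, Gamma_vvv = 0.406531
  tau = 0.833333: gamma = (0.180556, 0.250000), gamma' = (0.666667, 0.000000); Gamma_uuu = -0.444452, Gamma_uuv = 0.988800, Gamma_uvv = -4.068207, Gamma_vuu = 0.136549, Gamma_vuv = -0.135674, Gamma_vvv = 0.558203
  tau = 1.000000: gamma = (0.291667, 0.250000), gamma' = (0.666667, 0.000000); Gamma_uuu = -0.466551, Gamma_uuv = 0.870311, Gamma_uvv = -4.641660, Gamma_vuu = 0.182532, Gamma_vuv = -0.140184, Gamma_vvv = 0.747650
step 0: V^u = 1.7500, V^v = 2.0000
step 1: k1 = (-1.074002, 0.116661), k2 = (-1.136958, 0.101629), k3 = (-1.138018, 0.101312), k4 = (-1.182689, 0.095782); V <- V + (h/6)(k1 + 2k2 + 2k3 + k4): V^u = 1.3719, V^v = 2.0344
step 2: k1 = (-1.182797, 0.095805), k2 = (-1.204036, 0.098400), k3 = (-1.205372, 0.098547), k4 = (-1.196152, 0.107289); V <- V + (h/6)(k1 + 2k2 + 2k3 + k4): V^u = 0.9720, V^v = 2.0675
step 3: k1 = (-1.195826, 0.107196), k2 = (-1.145741, 0.118283), k3 = (-1.144486, 0.117691), k4 = (-1.038691, 0.125034); V <- V + (h/6)(k1 + 2k2 + 2k3 + k4): V^u = 0.5934, V^v = 2.1066

Answer: V^u = 0.5934, V^v = 2.1066


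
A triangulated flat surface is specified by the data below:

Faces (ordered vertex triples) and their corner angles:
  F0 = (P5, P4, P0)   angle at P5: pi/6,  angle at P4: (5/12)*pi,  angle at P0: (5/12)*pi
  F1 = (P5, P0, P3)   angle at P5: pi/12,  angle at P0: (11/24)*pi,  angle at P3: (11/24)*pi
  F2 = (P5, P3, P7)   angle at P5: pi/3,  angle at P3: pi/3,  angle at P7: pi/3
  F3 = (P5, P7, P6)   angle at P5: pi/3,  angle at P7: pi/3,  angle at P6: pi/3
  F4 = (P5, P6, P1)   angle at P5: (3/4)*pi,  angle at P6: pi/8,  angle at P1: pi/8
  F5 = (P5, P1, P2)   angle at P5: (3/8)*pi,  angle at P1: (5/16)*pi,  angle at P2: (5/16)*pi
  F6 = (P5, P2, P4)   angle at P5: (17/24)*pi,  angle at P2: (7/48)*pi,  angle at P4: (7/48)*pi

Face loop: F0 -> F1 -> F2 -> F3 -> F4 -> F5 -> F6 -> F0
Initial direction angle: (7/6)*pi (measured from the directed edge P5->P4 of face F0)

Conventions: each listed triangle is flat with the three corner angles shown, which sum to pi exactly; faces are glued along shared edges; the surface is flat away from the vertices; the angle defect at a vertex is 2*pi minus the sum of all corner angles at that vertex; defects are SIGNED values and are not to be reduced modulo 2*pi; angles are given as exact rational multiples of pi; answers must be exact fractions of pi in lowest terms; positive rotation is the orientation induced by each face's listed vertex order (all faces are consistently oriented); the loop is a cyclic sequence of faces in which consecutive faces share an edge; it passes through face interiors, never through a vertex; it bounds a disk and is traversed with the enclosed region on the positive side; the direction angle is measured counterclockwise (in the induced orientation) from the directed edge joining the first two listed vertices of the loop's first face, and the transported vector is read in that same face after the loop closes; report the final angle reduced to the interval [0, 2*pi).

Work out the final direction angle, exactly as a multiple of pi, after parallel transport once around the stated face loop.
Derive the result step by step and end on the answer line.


enclosed vertex P5: corner angles sum to (11/4)*pi, defect = 2*pi - (11/4)*pi = (-3/4)*pi
final direction = starting direction + enclosed defect total, reduced mod 2*pi (induced orientation)
final angle = (7/6)*pi - (3/4)*pi = (5/12)*pi (mod 2*pi)

Answer: final direction angle = (5/12)*pi


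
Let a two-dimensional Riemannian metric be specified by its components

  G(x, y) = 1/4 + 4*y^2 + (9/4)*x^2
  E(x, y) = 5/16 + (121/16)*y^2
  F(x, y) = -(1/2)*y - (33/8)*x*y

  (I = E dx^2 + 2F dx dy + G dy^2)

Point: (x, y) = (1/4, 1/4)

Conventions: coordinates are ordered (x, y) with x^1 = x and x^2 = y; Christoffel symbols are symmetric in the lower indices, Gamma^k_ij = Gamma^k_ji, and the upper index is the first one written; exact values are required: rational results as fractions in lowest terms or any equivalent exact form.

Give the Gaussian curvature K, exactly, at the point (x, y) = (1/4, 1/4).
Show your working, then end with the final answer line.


E = 201/256, F = -49/128, G = 41/64, EG - F^2 = 365/1024 at the point
E_x = 0, E_y = 121/32, F_x = -33/32, F_y = -49/32, G_x = 9/8, G_y = 2
E_yy = 121/8, F_xy = -33/8, G_xx = 9/2
Using the Brioschi determinant formula for K from the metric derivatives:
M1 = [[-E_yy/2 + F_xy - G_xx/2, E_x/2, F_x - E_y/2], [F_y - G_x/2, E, F], [G_y/2, F, G]] = [[-223/16, 0, -187/64], [-67/32, 201/256, -49/128], [1, -49/128, 41/64]]; det M1 = -1314849/262144
M2 = [[0, E_y/2, G_x/2], [E_y/2, E, F], [G_x/2, F, G]] = [[0, 121/64, 9/16], [121/64, 201/256, -49/128], [9/16, -49/128, 41/64]]; det M2 = -878849/262144
det M1 - det M2 = -13625/8192; K = -13625/8192 / (365/1024)^2 = -69760/5329

Answer: K = -69760/5329


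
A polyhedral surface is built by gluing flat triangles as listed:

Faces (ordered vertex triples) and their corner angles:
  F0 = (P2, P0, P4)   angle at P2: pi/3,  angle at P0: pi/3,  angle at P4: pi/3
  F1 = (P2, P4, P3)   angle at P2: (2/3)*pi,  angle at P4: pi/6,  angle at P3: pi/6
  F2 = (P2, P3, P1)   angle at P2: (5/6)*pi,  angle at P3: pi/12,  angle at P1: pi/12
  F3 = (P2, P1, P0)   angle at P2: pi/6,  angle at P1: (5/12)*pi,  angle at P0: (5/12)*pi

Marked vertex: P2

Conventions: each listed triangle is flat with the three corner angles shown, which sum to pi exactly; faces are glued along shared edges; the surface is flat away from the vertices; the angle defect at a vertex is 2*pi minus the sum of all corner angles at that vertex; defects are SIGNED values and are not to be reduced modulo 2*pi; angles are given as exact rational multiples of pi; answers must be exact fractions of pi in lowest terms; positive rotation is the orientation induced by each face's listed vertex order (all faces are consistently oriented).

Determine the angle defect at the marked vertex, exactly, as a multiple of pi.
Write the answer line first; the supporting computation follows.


Answer: defect(P2) = 0

Sum of corner angles at P2: 2*pi
defect = 2*pi - 2*pi


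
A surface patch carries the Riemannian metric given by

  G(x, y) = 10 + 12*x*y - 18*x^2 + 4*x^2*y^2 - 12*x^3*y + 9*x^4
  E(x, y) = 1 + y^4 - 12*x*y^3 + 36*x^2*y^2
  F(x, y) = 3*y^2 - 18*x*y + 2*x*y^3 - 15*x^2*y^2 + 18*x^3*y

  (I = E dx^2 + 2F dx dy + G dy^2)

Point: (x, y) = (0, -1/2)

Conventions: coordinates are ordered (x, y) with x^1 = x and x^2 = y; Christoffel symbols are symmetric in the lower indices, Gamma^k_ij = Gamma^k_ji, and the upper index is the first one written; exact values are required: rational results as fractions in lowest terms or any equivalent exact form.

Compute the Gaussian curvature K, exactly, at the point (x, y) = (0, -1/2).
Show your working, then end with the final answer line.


E = 17/16, F = 3/4, G = 10, EG - F^2 = 161/16 at the point
E_x = 3/2, E_y = -1/2, F_x = 35/4, F_y = -3, G_x = -6, G_y = 0
E_yy = 3, F_xy = -33/2, G_xx = -34
The intrinsic route: Brioschi's K = (det M1 - det M2)/(EG - F^2)^2.
M1 = [[-E_yy/2 + F_xy - G_xx/2, E_x/2, F_x - E_y/2], [F_y - G_x/2, E, F], [G_y/2, F, G]] = [[-1, 3/4, 9], [0, 17/16, 3/4], [0, 3/4, 10]]; det M1 = -161/16
M2 = [[0, E_y/2, G_x/2], [E_y/2, E, F], [G_x/2, F, G]] = [[0, -1/4, -3], [-1/4, 17/16, 3/4], [-3, 3/4, 10]]; det M2 = -145/16
det M1 - det M2 = -1; K = -1 / (161/16)^2 = -256/25921

Answer: K = -256/25921


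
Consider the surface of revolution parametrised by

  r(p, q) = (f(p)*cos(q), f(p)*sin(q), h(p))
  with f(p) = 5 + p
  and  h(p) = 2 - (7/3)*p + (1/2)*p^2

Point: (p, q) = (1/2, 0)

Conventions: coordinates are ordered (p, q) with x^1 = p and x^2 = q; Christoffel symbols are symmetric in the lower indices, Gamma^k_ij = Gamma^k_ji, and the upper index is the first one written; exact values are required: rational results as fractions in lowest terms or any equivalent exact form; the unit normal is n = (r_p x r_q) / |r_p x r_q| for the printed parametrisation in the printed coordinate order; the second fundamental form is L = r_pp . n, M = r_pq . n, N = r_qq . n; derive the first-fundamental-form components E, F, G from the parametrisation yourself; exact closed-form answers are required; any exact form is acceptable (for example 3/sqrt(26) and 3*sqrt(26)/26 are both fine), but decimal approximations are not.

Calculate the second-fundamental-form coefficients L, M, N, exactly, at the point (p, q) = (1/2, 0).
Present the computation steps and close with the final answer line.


f = 11/2, f' = 1, f'' = 0, h' = -11/6, h'' = 1
E = 157/36, F = 0, G = 121/4; answer radicand W^2 = 157/36
unnormalised second-form numerators: l = 1, m = 0, n = -121/12; L = l/sqrt(157/36), and similarly M = m/sqrt(W^2), N = n/sqrt(W^2)

Answer: L = 6*sqrt(157)/157, M = 0, N = -121*sqrt(157)/314
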